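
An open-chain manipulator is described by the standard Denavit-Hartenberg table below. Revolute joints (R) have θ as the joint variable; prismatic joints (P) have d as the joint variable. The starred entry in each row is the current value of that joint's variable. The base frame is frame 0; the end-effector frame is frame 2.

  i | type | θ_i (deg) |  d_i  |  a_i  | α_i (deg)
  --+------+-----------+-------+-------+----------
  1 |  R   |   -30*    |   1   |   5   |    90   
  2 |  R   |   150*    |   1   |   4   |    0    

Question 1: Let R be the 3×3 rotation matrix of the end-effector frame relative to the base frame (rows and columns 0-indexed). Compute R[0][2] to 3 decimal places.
-0.500

End-effector z-axis (col 2 of R) = (-0.5000,-0.8660,0.0000)
R[0][2] = -0.5000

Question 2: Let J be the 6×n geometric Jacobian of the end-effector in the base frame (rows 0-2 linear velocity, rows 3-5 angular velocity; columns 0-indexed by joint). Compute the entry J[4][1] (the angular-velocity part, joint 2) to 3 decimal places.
axis z_1 = (-0.5000,-0.8660,0.0000); lever o_n−o_1 = (-3.5000,0.8660,2.0000)
cross product → J_v[:, 1] = (-1.7321,1.0000,-3.4641)
J_ω[:, 1] = z_1
entry J[4][1] = -0.8660

-0.866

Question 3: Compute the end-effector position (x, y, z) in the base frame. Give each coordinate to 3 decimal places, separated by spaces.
0.830 -1.634 3.000

after link 1: o_1 = (4.3301, -2.5000, 1.0000)
after link 2: o_2 = (0.8301, -1.6340, 3.0000)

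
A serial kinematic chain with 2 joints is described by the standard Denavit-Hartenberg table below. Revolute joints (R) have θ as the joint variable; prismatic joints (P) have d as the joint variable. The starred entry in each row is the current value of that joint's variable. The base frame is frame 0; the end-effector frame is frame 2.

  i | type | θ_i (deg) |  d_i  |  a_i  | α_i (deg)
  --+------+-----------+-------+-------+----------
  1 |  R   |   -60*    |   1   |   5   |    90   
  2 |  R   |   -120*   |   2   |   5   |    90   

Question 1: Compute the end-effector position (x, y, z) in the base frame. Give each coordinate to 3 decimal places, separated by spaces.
after link 1: o_1 = (2.5000, -4.3301, 1.0000)
after link 2: o_2 = (-0.4821, -3.1651, -3.3301)

-0.482 -3.165 -3.330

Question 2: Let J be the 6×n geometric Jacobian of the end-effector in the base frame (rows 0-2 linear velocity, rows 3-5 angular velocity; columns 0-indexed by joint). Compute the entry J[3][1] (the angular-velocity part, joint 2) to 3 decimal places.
axis z_1 = (-0.8660,-0.5000,0.0000); lever o_n−o_1 = (-2.9821,1.1651,-4.3301)
cross product → J_v[:, 1] = (2.1651,-3.7500,-2.5000)
J_ω[:, 1] = z_1
entry J[3][1] = -0.8660

-0.866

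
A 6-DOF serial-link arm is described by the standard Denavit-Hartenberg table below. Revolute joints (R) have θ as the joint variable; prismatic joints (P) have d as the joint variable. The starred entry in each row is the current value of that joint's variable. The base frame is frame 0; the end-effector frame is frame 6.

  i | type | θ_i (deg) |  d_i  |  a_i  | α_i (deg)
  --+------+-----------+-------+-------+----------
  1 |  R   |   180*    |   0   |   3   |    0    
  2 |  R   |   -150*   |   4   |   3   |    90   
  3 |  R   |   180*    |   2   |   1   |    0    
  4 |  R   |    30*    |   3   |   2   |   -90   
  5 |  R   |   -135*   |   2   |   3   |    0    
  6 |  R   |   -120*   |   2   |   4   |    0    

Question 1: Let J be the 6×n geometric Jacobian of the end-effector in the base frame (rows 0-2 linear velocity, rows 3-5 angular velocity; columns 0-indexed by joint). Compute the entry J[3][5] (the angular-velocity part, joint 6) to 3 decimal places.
axis z_5 = (0.4330,0.2500,-0.8660); lever o_n−o_5 = (-0.2894,4.2944,-1.2144)
cross product → J_v[:, 5] = (3.4154,0.7765,1.9319)
J_ω[:, 5] = z_5
entry J[3][5] = 0.4330

0.433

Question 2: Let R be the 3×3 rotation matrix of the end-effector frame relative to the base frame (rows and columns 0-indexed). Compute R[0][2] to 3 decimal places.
End-effector z-axis (col 2 of R) = (0.4330,0.2500,-0.8660)
R[0][2] = 0.4330

0.433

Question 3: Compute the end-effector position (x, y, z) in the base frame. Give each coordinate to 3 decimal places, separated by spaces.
2.960 -0.320 1.114

after link 1: o_1 = (-3.0000, 0.0000, 0.0000)
after link 2: o_2 = (-0.4019, 1.5000, 4.0000)
after link 3: o_3 = (-0.2679, -0.7321, 4.0000)
after link 4: o_4 = (-0.2679, -4.1962, 3.0000)
after link 5: o_5 = (3.2497, -4.6147, 2.3286)
after link 6: o_6 = (2.9604, -0.3204, 1.1142)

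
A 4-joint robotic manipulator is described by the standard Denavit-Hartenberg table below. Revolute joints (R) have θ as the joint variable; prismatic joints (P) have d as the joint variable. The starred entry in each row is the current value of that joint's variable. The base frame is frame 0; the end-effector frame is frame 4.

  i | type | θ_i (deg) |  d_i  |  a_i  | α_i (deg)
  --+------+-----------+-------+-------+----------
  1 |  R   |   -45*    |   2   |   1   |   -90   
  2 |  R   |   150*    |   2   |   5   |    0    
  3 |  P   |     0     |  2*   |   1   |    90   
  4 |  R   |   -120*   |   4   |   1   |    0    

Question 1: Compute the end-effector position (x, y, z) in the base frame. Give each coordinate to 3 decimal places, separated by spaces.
after link 1: o_1 = (0.7071, -0.7071, 2.0000)
after link 2: o_2 = (-0.9405, 3.7690, -0.5000)
after link 3: o_3 = (-0.1387, 5.7956, -1.0000)
after link 4: o_4 = (0.9693, 3.4628, -4.2141)

0.969 3.463 -4.214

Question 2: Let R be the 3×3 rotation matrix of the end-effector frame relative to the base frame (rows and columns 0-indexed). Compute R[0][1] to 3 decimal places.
End-effector y-axis (col 1 of R) = (-0.8839,0.1768,-0.4330)
R[0][1] = -0.8839

-0.884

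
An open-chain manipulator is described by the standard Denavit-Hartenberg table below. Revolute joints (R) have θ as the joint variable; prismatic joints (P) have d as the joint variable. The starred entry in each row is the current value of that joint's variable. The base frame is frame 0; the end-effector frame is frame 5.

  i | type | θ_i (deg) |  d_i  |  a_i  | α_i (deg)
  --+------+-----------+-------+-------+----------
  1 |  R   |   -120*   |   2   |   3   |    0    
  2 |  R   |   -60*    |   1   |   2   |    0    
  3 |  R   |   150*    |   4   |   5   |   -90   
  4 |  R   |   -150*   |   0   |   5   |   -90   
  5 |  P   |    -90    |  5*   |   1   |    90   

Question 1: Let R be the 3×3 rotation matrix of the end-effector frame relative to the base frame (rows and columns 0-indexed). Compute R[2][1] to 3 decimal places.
0.866

End-effector y-axis (col 1 of R) = (0.4330,-0.2500,0.8660)
R[2][1] = 0.8660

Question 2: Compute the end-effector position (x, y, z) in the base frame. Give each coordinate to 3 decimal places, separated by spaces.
after link 1: o_1 = (-1.5000, -2.5981, 2.0000)
after link 2: o_2 = (-3.5000, -2.5981, 3.0000)
after link 3: o_3 = (0.8301, -5.0981, 7.0000)
after link 4: o_4 = (-2.9199, -2.9330, 9.5000)
after link 5: o_5 = (-0.2548, -3.3170, 13.8301)

-0.255 -3.317 13.830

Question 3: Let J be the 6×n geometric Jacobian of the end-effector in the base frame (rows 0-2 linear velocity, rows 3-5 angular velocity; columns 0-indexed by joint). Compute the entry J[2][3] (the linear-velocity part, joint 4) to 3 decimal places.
1.830

axis z_3 = (0.5000,0.8660,0.0000); lever o_n−o_3 = (-1.0849,1.7811,6.8301)
cross product → J_v[:, 3] = (5.9151,-3.4151,1.8301)
J_ω[:, 3] = z_3
entry J[2][3] = 1.8301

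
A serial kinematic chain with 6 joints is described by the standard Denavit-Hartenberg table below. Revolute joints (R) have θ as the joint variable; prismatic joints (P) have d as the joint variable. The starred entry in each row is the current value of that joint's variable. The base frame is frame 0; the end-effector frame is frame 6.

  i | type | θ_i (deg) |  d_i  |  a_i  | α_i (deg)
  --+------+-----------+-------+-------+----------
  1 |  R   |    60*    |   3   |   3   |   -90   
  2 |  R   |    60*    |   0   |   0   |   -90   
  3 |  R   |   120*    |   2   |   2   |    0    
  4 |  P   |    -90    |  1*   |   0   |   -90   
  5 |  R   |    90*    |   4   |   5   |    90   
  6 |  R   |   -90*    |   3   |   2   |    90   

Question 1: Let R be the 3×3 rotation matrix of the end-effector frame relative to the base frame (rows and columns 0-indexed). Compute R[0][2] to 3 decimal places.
-0.433

End-effector z-axis (col 2 of R) = (-0.4330,-0.7500,-0.5000)
R[0][2] = -0.4330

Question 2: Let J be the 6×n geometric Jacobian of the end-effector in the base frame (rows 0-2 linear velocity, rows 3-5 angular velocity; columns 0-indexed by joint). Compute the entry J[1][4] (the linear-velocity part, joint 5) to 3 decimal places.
1.625

axis z_4 = (0.6250,-0.6495,0.4330); lever o_n−o_4 = (5.3636,2.8260,1.1160)
cross product → J_v[:, 4] = (-1.9486,1.6250,5.2500)
J_ω[:, 4] = z_4
entry J[1][4] = 1.6250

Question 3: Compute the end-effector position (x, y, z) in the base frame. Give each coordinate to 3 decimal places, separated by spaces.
6.815 1.875 3.482

after link 1: o_1 = (1.5000, 2.5981, 3.0000)
after link 2: o_2 = (1.5000, 2.5981, 3.0000)
after link 3: o_3 = (1.8840, -0.2010, 2.8660)
after link 4: o_4 = (1.4510, -0.9510, 2.3660)
after link 5: o_5 = (6.1160, 0.2010, 6.5981)
after link 6: o_6 = (6.8146, 1.8750, 3.4821)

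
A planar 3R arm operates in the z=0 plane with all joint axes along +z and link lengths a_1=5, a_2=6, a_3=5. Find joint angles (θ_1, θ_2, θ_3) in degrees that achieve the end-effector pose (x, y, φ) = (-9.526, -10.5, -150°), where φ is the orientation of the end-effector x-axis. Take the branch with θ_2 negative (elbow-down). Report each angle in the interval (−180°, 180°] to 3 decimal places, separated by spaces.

-89.997 -60.003 -0.000

wrist centre = target − a_3·(cos φ, sin φ) = (-5.1959, -8.0000)
cos θ_2 = (90.9971−5²−6²)/(2·5·6) = 0.5000; θ_2 = -60.0032° (elbow-down)
β = atan2(-8.0000,-5.1959) = -123.0031°; ψ = atan2(-5.1963,7.9997) = -33.0063°
θ_1 = β − ψ = -89.9968°
θ_3 = φ − θ_1 − θ_2 = -0.0000° (wrapped to (-180°,180°])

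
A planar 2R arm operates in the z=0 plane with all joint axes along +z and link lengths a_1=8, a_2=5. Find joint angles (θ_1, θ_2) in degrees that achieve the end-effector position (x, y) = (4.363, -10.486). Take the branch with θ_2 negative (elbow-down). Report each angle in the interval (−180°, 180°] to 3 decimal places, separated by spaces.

-44.996 -60.007

cos θ_2 = (128.9920−8²−5²)/(2·8·5) = 0.4999; θ_2 = -60.0066° (elbow-down)
β = atan2(-10.4860,4.3630) = -67.4089°; ψ = atan2(-4.3304,10.4995) = -22.4132°
θ_1 = β − ψ = -44.9956°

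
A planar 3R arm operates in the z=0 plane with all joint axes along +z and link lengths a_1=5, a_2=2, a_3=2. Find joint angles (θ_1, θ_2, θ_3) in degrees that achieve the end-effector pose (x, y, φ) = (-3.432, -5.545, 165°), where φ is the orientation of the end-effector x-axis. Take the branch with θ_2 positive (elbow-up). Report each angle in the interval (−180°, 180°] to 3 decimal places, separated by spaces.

wrist centre = target − a_3·(cos φ, sin φ) = (-1.5001, -6.0626)
cos θ_2 = (39.0060−5²−2²)/(2·5·2) = 0.5003; θ_2 = 59.9801° (elbow-up)
β = atan2(-6.0626,-1.5001) = -103.8982°; ψ = atan2(1.7317,6.0006) = 16.0975°
θ_1 = β − ψ = -119.9957°
θ_3 = φ − θ_1 − θ_2 = -134.9844° (wrapped to (-180°,180°])

-119.996 59.980 -134.984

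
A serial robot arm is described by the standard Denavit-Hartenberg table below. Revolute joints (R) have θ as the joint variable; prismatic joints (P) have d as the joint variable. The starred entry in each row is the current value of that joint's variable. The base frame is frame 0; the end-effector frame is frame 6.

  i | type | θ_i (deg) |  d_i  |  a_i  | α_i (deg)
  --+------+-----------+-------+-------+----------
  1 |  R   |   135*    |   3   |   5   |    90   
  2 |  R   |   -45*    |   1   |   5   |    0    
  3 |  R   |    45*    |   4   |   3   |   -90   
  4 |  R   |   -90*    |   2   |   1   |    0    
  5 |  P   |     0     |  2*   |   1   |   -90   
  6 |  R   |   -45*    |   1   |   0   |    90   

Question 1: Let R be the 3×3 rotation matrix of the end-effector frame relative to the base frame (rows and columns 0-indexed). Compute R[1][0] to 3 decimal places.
End-effector x-axis (col 0 of R) = (0.5000,0.5000,0.7071)
R[1][0] = 0.5000

0.500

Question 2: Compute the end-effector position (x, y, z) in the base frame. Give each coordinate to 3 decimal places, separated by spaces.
after link 1: o_1 = (-3.5355, 3.5355, 3.0000)
after link 2: o_2 = (-5.3284, 6.7426, -0.5355)
after link 3: o_3 = (-4.6213, 11.6924, -0.5355)
after link 4: o_4 = (-3.9142, 12.3995, 1.4645)
after link 5: o_5 = (-3.2071, 13.1066, 3.4645)
after link 6: o_6 = (-3.9142, 13.8137, 3.4645)

-3.914 13.814 3.464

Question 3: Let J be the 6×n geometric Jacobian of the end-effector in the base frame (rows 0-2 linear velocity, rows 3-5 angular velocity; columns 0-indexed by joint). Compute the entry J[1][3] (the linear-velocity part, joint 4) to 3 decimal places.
axis z_3 = (-0.0000,-0.0000,1.0000); lever o_n−o_3 = (0.7071,2.1213,4.0000)
cross product → J_v[:, 3] = (-2.1213,0.7071,-0.0000)
J_ω[:, 3] = z_3
entry J[1][3] = 0.7071

0.707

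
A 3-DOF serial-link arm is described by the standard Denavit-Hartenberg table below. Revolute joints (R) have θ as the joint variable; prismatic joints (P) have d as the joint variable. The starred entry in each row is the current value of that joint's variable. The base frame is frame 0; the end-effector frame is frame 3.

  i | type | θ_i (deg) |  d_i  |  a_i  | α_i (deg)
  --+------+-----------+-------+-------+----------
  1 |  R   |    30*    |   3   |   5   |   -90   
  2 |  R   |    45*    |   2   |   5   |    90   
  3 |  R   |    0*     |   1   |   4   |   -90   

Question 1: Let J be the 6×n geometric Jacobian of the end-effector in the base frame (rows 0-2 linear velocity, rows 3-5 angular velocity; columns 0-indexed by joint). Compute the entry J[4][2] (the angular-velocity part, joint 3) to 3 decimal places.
0.354

axis z_2 = (0.6124,0.3536,0.7071); lever o_n−o_2 = (3.0619,1.7678,-2.1213)
cross product → J_v[:, 2] = (-2.0000,3.4641,0.0000)
J_ω[:, 2] = z_2
entry J[4][2] = 0.3536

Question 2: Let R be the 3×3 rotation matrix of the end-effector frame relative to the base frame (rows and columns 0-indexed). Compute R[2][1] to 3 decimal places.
-0.707

End-effector y-axis (col 1 of R) = (-0.6124,-0.3536,-0.7071)
R[2][1] = -0.7071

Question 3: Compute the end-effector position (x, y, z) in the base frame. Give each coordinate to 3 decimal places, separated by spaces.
9.454 7.768 -2.657

after link 1: o_1 = (4.3301, 2.5000, 3.0000)
after link 2: o_2 = (6.3920, 5.9998, -0.5355)
after link 3: o_3 = (9.4539, 7.7676, -2.6569)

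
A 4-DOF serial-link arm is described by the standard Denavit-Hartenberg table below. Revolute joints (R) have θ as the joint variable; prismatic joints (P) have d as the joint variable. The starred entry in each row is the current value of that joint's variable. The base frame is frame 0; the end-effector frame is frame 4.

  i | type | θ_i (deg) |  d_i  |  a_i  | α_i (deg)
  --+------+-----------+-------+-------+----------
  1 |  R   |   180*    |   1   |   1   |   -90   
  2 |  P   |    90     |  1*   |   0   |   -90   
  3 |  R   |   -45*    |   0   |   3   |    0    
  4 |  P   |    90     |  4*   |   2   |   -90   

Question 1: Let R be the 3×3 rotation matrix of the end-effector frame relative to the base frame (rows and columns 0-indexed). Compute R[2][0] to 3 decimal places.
End-effector x-axis (col 0 of R) = (0.0000,0.7071,-0.7071)
R[2][0] = -0.7071

-0.707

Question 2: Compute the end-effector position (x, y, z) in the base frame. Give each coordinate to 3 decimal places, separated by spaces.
after link 1: o_1 = (-1.0000, 0.0000, 1.0000)
after link 2: o_2 = (-1.0000, -1.0000, 1.0000)
after link 3: o_3 = (-1.0000, -3.1213, -1.1213)
after link 4: o_4 = (3.0000, -1.7071, -2.5355)

3.000 -1.707 -2.536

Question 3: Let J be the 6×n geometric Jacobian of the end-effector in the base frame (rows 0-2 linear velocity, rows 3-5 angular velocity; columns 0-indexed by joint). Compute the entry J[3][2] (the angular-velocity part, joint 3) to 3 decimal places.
axis z_2 = (1.0000,-0.0000,-0.0000); lever o_n−o_2 = (4.0000,-0.7071,-3.5355)
cross product → J_v[:, 2] = (0.0000,3.5355,-0.7071)
J_ω[:, 2] = z_2
entry J[3][2] = 1.0000

1.000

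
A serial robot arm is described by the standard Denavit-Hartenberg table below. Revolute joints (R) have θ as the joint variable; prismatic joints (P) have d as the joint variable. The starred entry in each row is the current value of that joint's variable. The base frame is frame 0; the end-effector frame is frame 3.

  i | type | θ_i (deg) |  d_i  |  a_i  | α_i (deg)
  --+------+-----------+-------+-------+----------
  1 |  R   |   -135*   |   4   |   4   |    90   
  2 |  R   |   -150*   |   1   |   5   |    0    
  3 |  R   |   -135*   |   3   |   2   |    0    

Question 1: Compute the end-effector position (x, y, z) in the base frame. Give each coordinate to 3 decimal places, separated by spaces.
after link 1: o_1 = (-2.8284, -2.8284, 4.0000)
after link 2: o_2 = (-0.4737, 0.9405, 1.5000)
after link 3: o_3 = (-2.9610, 2.6958, 3.4319)

-2.961 2.696 3.432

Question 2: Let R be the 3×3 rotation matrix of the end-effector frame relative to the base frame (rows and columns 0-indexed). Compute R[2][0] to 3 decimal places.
0.966

End-effector x-axis (col 0 of R) = (-0.1830,-0.1830,0.9659)
R[2][0] = 0.9659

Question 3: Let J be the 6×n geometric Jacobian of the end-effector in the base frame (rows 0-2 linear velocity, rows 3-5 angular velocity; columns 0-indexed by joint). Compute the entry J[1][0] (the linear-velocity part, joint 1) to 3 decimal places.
axis z_0 = ẑ; lever o_n−o_0 = (-2.9610,2.6958,3.4319)
cross product → J_v[:, 0] = (-2.6958,-2.9610,0.0000)
J_ω[:, 0] = z_0
entry J[1][0] = -2.9610

-2.961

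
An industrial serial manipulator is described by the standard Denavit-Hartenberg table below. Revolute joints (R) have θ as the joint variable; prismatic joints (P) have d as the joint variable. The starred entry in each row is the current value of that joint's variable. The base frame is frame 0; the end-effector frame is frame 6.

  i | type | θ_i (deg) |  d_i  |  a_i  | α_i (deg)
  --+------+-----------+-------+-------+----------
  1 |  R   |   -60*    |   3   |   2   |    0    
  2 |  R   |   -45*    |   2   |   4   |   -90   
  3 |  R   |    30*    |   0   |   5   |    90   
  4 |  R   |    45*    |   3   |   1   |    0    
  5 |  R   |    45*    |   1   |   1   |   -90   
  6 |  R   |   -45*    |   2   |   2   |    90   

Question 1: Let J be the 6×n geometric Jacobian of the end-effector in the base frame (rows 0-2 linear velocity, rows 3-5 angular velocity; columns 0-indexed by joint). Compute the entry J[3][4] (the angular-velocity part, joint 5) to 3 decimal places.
axis z_4 = (-0.1294,-0.4830,0.8660); lever o_n−o_4 = (2.4678,-0.1178,3.0908)
cross product → J_v[:, 4] = (-1.3907,2.5372,1.2071)
J_ω[:, 4] = z_4
entry J[3][4] = -0.1294

-0.129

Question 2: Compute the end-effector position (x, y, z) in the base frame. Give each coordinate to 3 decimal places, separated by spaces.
1.448 -12.120 7.835

after link 1: o_1 = (1.0000, -1.7321, 3.0000)
after link 2: o_2 = (-0.0353, -5.5958, 5.0000)
after link 3: o_3 = (-1.1560, -9.7783, 2.5000)
after link 4: o_4 = (-1.0197, -12.0017, 4.7445)
after link 5: o_5 = (-0.1832, -12.7435, 5.6105)
after link 6: o_6 = (1.4481, -12.1195, 7.8353)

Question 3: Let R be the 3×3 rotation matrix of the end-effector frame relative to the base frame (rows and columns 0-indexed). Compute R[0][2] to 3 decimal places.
End-effector z-axis (col 2 of R) = (-0.7745,-0.1585,0.6124)
R[0][2] = -0.7745

-0.775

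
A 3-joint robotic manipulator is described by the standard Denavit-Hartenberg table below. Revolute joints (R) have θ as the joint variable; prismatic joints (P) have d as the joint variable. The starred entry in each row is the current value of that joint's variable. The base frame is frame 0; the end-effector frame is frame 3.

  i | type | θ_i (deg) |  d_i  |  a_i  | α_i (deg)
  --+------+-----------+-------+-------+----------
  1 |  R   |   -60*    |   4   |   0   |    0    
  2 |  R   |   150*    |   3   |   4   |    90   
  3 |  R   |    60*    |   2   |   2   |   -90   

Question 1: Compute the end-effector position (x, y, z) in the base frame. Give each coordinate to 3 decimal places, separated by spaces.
2.000 5.000 8.732

after link 1: o_1 = (0.0000, 0.0000, 4.0000)
after link 2: o_2 = (-0.0000, 4.0000, 7.0000)
after link 3: o_3 = (2.0000, 5.0000, 8.7321)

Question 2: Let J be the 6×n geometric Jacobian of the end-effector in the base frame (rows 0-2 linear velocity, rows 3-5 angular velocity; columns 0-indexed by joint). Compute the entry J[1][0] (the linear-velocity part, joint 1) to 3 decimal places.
axis z_0 = ẑ; lever o_n−o_0 = (2.0000,5.0000,8.7321)
cross product → J_v[:, 0] = (-5.0000,2.0000,0.0000)
J_ω[:, 0] = z_0
entry J[1][0] = 2.0000

2.000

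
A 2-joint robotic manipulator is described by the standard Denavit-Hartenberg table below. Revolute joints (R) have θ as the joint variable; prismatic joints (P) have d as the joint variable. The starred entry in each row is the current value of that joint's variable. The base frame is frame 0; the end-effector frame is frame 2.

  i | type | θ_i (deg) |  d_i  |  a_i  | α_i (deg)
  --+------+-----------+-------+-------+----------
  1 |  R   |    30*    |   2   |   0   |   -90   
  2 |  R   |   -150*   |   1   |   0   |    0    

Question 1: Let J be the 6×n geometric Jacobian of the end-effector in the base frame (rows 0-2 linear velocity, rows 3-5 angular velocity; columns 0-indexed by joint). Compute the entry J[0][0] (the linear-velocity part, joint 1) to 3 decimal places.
-0.866

axis z_0 = ẑ; lever o_n−o_0 = (-0.5000,0.8660,2.0000)
cross product → J_v[:, 0] = (-0.8660,-0.5000,0.0000)
J_ω[:, 0] = z_0
entry J[0][0] = -0.8660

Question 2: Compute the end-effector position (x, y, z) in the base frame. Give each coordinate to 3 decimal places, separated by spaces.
after link 1: o_1 = (0.0000, 0.0000, 2.0000)
after link 2: o_2 = (-0.5000, 0.8660, 2.0000)

-0.500 0.866 2.000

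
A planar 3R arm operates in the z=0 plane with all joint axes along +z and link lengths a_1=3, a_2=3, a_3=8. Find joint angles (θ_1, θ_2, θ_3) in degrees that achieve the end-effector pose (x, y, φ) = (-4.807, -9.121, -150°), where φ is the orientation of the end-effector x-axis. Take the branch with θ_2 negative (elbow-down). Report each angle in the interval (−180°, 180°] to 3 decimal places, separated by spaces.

wrist centre = target − a_3·(cos φ, sin φ) = (2.1212, -5.1210)
cos θ_2 = (30.7241−3²−3²)/(2·3·3) = 0.7069; θ_2 = -45.0170° (elbow-down)
β = atan2(-5.1210,2.1212) = -67.4999°; ψ = atan2(-2.1219,5.1207) = -22.5085°
θ_1 = β − ψ = -44.9913°
θ_3 = φ − θ_1 − θ_2 = -59.9916° (wrapped to (-180°,180°])

-44.991 -45.017 -59.992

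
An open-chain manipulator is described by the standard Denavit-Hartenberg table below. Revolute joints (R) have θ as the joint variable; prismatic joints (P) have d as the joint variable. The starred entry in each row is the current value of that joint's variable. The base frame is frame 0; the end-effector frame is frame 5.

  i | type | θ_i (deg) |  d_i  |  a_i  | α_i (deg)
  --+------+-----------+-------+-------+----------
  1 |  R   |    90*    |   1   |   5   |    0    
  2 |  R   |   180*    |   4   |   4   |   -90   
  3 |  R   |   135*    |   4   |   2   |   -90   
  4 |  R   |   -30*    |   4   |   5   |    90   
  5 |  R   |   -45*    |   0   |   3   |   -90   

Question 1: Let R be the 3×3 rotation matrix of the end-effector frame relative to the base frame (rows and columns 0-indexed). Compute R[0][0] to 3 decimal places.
0.354

End-effector x-axis (col 0 of R) = (0.3536,-0.0670,-0.9330)
R[0][0] = 0.3536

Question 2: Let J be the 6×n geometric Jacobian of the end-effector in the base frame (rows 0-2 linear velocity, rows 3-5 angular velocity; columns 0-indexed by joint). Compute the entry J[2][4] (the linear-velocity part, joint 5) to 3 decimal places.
0.201

axis z_4 = (0.8660,-0.3536,0.3536); lever o_n−o_4 = (1.0607,-0.2010,-2.7990)
cross product → J_v[:, 4] = (1.0607,2.7990,0.2010)
J_ω[:, 4] = z_4
entry J[2][4] = 0.2010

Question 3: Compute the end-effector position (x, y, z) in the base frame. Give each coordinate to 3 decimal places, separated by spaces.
7.561 8.104 0.553

after link 1: o_1 = (0.0000, 5.0000, 1.0000)
after link 2: o_2 = (-0.0000, 1.0000, 5.0000)
after link 3: o_3 = (4.0000, 2.4142, 3.5858)
after link 4: o_4 = (6.5000, 8.3045, 3.3524)
after link 5: o_5 = (7.5607, 8.1035, 0.5533)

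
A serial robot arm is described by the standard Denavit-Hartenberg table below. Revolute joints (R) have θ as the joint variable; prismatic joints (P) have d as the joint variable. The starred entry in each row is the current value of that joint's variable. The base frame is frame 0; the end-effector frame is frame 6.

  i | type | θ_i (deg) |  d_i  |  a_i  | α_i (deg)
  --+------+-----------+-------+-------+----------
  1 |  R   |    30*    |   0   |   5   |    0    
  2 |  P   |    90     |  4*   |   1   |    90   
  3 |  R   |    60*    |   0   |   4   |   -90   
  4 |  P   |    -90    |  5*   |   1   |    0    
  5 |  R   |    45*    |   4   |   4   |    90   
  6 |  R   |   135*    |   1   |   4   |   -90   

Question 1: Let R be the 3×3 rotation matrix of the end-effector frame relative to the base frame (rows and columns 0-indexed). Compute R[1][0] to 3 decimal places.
End-effector x-axis (col 0 of R) = (-0.0018,-0.9968,-0.0795)
R[1][0] = -0.9968

-0.997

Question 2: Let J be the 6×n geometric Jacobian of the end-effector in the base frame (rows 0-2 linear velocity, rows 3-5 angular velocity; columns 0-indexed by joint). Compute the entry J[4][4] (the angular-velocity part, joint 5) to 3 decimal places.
axis z_4 = (0.4330,-0.7500,0.5000); lever o_n−o_4 = (4.2563,-4.3010,3.5193)
cross product → J_v[:, 4] = (-0.4889,0.6042,1.3298)
J_ω[:, 4] = z_4
entry J[4][4] = -0.7500

-0.750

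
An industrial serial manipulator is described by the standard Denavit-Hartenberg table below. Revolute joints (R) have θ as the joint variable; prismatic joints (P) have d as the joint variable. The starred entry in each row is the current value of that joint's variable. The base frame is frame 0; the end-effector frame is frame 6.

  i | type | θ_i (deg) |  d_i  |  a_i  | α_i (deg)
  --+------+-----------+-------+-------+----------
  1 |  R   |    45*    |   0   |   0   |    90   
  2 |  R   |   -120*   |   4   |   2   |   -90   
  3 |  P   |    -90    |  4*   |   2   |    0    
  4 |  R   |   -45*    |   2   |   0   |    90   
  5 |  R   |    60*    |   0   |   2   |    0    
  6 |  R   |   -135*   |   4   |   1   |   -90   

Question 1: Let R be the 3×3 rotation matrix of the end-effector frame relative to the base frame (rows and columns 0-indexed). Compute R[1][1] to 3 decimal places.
-0.750

End-effector y-axis (col 1 of R) = (0.2500,-0.7500,-0.6124)
R[1][1] = -0.7500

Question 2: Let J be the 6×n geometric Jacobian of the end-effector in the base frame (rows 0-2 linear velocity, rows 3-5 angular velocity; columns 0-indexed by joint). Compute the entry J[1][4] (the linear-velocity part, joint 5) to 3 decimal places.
0.962

axis z_4 = (-0.2500,0.7500,0.6124); lever o_n−o_4 = (0.4133,3.1544,2.8373)
cross product → J_v[:, 4] = (0.1963,0.9624,-1.0986)
J_ω[:, 4] = z_4
entry J[1][4] = 0.9624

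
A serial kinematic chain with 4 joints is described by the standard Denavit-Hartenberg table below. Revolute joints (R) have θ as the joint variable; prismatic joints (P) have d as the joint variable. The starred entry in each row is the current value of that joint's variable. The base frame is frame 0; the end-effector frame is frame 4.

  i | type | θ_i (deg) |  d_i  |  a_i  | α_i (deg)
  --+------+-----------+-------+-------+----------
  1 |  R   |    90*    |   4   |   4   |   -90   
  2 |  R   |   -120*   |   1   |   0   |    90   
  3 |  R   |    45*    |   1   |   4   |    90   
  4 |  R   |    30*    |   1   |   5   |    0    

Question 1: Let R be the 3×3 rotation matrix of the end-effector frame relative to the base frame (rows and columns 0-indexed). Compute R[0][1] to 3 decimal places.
0.354

End-effector y-axis (col 1 of R) = (0.3536,-0.5732,-0.7392)
R[0][1] = 0.3536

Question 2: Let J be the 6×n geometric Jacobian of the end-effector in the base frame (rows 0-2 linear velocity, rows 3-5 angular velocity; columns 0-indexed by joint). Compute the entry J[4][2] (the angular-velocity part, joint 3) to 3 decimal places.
axis z_2 = (-0.0000,-0.8660,-0.5000); lever o_n−o_2 = (-5.1832,-6.3298,3.9635)
cross product → J_v[:, 2] = (-6.5974,2.5916,-4.4888)
J_ω[:, 2] = z_2
entry J[4][2] = -0.8660

-0.866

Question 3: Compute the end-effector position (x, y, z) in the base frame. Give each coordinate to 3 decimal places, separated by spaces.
-6.183 -2.330 7.964

after link 1: o_1 = (0.0000, 4.0000, 4.0000)
after link 2: o_2 = (-1.0000, 4.0000, 4.0000)
after link 3: o_3 = (-3.8284, 1.7198, 5.9495)
after link 4: o_4 = (-6.1832, -2.3298, 7.9635)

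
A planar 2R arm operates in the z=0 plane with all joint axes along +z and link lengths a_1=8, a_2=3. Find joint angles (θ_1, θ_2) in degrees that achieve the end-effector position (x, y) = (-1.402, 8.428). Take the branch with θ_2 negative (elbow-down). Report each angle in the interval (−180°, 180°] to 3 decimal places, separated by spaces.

cos θ_2 = (72.9968−8²−3²)/(2·8·3) = -0.0001; θ_2 = -90.0038° (elbow-down)
β = atan2(8.4280,-1.4020) = 99.4447°; ψ = atan2(-3.0000,7.9998) = -20.5565°
θ_1 = β − ψ = 120.0012°

120.001 -90.004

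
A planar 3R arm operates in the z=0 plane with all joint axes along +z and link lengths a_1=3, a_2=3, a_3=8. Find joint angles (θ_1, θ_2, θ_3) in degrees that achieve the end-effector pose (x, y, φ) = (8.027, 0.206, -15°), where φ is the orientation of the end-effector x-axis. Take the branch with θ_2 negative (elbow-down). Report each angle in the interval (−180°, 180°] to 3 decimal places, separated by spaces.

wrist centre = target − a_3·(cos φ, sin φ) = (0.2996, 2.2766)
cos θ_2 = (5.2724−3²−3²)/(2·3·3) = -0.7071; θ_2 = -134.9983° (elbow-down)
β = atan2(2.2766,0.2996) = 82.5030°; ψ = atan2(-2.1214,0.8787) = -67.4992°
θ_1 = β − ψ = 150.0021°
θ_3 = φ − θ_1 − θ_2 = -30.0038° (wrapped to (-180°,180°])

150.002 -134.998 -30.004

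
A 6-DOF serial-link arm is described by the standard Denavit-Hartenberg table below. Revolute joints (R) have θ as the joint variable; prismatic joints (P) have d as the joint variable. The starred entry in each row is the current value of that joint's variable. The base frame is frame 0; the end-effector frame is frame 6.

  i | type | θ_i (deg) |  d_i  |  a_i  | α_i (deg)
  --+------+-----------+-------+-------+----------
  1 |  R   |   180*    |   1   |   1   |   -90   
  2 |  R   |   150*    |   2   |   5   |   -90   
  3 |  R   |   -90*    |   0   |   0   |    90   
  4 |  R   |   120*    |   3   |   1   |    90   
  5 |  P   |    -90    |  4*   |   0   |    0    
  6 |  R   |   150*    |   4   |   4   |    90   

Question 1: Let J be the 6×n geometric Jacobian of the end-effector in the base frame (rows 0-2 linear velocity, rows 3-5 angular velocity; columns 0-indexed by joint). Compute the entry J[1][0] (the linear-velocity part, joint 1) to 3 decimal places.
axis z_0 = ẑ; lever o_n−o_0 = (1.0311,-7.4282,7.4462)
cross product → J_v[:, 0] = (7.4282,1.0311,-0.0000)
J_ω[:, 0] = z_0
entry J[1][0] = 1.0311

1.031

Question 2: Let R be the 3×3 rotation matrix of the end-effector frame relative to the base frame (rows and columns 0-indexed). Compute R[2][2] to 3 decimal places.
0.400

End-effector z-axis (col 2 of R) = (0.8080,0.4330,0.3995)
R[2][2] = 0.3995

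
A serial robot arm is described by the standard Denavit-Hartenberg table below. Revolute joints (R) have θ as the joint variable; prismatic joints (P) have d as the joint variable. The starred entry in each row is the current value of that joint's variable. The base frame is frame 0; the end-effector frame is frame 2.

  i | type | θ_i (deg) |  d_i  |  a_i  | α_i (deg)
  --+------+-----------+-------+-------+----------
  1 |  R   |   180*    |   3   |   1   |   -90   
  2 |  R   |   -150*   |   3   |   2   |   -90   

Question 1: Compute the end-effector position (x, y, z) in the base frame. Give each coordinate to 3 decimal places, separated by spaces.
after link 1: o_1 = (-1.0000, 0.0000, 3.0000)
after link 2: o_2 = (0.7321, -3.0000, 4.0000)

0.732 -3.000 4.000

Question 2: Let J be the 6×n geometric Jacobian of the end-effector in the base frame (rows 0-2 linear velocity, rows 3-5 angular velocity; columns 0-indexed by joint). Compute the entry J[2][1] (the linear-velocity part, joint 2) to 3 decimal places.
axis z_1 = (-0.0000,-1.0000,0.0000); lever o_n−o_1 = (1.7321,-3.0000,1.0000)
cross product → J_v[:, 1] = (-1.0000,0.0000,1.7321)
J_ω[:, 1] = z_1
entry J[2][1] = 1.7321

1.732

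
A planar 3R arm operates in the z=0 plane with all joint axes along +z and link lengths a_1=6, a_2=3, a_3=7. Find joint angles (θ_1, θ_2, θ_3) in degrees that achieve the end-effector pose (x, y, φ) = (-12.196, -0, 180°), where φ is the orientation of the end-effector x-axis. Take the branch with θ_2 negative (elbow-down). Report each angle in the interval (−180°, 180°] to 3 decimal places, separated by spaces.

-150.000 -120.003 90.003

wrist centre = target − a_3·(cos φ, sin φ) = (-5.1960, -0.0000)
cos θ_2 = (26.9984−6²−3²)/(2·6·3) = -0.5000; θ_2 = -120.0029° (elbow-down)
β = atan2(-0.0000,-5.1960) = -180.0000°; ψ = atan2(-2.5980,4.4999) = -30.0000°
θ_1 = β − ψ = -150.0000°
θ_3 = φ − θ_1 − θ_2 = 90.0029° (wrapped to (-180°,180°])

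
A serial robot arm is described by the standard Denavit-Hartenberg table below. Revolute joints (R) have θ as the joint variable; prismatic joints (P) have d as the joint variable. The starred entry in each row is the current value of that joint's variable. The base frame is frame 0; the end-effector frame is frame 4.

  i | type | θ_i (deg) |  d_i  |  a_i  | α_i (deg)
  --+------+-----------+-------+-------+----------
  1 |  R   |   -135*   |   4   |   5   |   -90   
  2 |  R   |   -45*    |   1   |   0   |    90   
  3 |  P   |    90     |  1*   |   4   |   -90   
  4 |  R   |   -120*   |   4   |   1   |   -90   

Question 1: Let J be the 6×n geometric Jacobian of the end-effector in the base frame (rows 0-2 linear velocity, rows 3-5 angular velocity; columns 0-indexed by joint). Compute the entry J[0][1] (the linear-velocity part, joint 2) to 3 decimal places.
axis z_1 = (0.7071,-0.7071,0.0000); lever o_n−o_1 = (6.1150,-0.2490,-1.5089)
cross product → J_v[:, 1] = (1.0670,1.0670,4.1479)
J_ω[:, 1] = z_1
entry J[0][1] = 1.0670

1.067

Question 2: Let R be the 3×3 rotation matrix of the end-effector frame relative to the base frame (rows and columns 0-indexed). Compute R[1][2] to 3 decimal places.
-0.362

End-effector z-axis (col 2 of R) = (0.8624,-0.3624,0.3536)
R[1][2] = -0.3624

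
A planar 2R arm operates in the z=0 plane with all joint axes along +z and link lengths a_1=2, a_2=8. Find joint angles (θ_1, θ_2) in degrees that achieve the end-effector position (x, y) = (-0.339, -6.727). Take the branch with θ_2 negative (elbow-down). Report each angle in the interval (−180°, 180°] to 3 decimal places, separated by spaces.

cos θ_2 = (45.3675−2²−8²)/(2·2·8) = -0.7073; θ_2 = -135.0130° (elbow-down)
β = atan2(-6.7270,-0.3390) = -92.8849°; ψ = atan2(-5.6556,-3.6581) = -122.8956°
θ_1 = β − ψ = 30.0107°

30.011 -135.013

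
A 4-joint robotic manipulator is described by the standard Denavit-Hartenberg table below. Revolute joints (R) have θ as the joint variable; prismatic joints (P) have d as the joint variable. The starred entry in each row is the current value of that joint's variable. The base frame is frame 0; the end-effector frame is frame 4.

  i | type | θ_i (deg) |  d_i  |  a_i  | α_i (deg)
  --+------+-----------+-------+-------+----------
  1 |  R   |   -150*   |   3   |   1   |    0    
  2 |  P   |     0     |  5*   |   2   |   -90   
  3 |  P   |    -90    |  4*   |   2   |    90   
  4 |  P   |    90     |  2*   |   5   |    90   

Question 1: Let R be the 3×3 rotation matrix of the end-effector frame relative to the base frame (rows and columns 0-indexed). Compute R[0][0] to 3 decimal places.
0.500

End-effector x-axis (col 0 of R) = (0.5000,-0.8660,0.0000)
R[0][0] = 0.5000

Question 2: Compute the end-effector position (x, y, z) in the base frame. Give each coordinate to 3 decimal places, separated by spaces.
after link 1: o_1 = (-0.8660, -0.5000, 3.0000)
after link 2: o_2 = (-2.5981, -1.5000, 8.0000)
after link 3: o_3 = (-0.5981, -4.9641, 10.0000)
after link 4: o_4 = (3.6340, -8.2942, 10.0000)

3.634 -8.294 10.000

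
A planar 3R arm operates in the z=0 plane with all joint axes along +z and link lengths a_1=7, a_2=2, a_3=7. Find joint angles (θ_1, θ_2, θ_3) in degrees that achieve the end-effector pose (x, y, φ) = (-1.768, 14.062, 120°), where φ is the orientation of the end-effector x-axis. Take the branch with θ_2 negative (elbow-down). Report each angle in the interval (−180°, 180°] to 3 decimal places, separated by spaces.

wrist centre = target − a_3·(cos φ, sin φ) = (1.7320, 7.9998)
cos θ_2 = (66.9970−7²−2²)/(2·7·2) = 0.4999; θ_2 = -60.0071° (elbow-down)
β = atan2(7.9998,1.7320) = 77.7837°; ψ = atan2(-1.7322,7.9998) = -12.2175°
θ_1 = β − ψ = 90.0013°
θ_3 = φ − θ_1 − θ_2 = 90.0059° (wrapped to (-180°,180°])

90.001 -60.007 90.006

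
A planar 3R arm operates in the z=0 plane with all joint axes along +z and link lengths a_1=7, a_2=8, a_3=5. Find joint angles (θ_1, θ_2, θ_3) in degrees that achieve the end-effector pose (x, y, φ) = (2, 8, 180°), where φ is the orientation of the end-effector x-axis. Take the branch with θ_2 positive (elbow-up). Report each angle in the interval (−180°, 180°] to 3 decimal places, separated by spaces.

0.000 90.000 90.000

wrist centre = target − a_3·(cos φ, sin φ) = (7.0000, 8.0000)
cos θ_2 = (113.0000−7²−8²)/(2·7·8) = -0.0000; θ_2 = 90.0000° (elbow-up)
β = atan2(8.0000,7.0000) = 48.8141°; ψ = atan2(8.0000,7.0000) = 48.8141°
θ_1 = β − ψ = -0.0000°
θ_3 = φ − θ_1 − θ_2 = 90.0000° (wrapped to (-180°,180°])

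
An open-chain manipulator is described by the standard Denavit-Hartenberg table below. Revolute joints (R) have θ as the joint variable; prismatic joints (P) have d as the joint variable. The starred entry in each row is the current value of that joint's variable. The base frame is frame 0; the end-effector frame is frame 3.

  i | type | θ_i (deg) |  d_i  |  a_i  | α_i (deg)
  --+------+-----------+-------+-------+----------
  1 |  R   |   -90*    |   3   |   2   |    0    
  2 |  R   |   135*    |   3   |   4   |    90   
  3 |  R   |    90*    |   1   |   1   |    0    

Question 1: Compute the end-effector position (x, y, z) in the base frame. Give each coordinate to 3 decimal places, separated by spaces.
after link 1: o_1 = (0.0000, -2.0000, 3.0000)
after link 2: o_2 = (2.8284, 0.8284, 6.0000)
after link 3: o_3 = (3.5355, 0.1213, 7.0000)

3.536 0.121 7.000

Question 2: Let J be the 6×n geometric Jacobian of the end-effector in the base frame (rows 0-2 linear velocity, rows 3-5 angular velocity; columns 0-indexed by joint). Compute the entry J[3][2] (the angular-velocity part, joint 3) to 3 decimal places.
axis z_2 = (0.7071,-0.7071,0.0000); lever o_n−o_2 = (0.7071,-0.7071,1.0000)
cross product → J_v[:, 2] = (-0.7071,-0.7071,0.0000)
J_ω[:, 2] = z_2
entry J[3][2] = 0.7071

0.707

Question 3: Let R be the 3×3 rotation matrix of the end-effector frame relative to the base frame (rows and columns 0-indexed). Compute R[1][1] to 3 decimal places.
-0.707

End-effector y-axis (col 1 of R) = (-0.7071,-0.7071,0.0000)
R[1][1] = -0.7071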